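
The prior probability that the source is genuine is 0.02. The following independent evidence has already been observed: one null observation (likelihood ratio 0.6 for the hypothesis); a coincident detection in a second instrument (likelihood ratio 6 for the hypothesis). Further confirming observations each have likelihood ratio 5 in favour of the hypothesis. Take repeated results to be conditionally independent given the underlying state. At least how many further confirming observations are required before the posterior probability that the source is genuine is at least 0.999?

6

Prior odds = 0.02/0.98 = 1/49.
Combined Bayes factor of the evidence already in hand = 0.6 × 6 = 3.6.
Odds after that evidence = (1/49) × 3.6 = 18/245.
Target odds = 0.999/0.001 = 999.
Need 5ⁿ ≥ 999 ÷ (18/245) = 13597.5.
5⁵ = 3125 falls short of 13597.5 but 5⁶ = 15625 reaches it, so n = 6.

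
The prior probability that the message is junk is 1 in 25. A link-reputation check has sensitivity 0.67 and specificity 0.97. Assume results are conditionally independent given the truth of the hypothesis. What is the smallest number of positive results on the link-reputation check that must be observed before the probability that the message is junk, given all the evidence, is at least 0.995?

3

Prior odds = 0.04/0.96 = 1/24.
False-positive rate = 1 − 0.97 = 0.03; likelihood ratio of a positive = 0.67/0.03 = 67/3.
Target posterior odds = 0.995/0.005 = 199.
Require (67/3)ⁿ ≥ 199 ÷ (1/24) = 4776.
(67/3)² = 4489/9 falls short of 4776 but (67/3)³ = 300763/27 reaches it, so n = 3.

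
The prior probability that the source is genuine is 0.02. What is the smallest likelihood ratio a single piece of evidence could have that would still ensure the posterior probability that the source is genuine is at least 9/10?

441

Prior odds = 0.02/0.98 = 1/49.
Target odds = 0.9/0.1 = 9.
Required Bayes factor = 9 ÷ (1/49) = 441.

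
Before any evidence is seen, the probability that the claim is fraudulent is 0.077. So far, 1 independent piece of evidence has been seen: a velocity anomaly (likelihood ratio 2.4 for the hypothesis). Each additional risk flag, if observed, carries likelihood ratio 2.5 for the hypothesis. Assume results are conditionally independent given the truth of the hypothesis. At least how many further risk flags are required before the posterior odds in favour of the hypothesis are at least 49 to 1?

7

Prior odds = 0.077/0.923 = 77/923.
Bayes factor of the evidence already in hand = 2.4.
Odds after that evidence = (77/923) × 2.4 = 924/4615.
Target odds = 49.
Need 2.5ⁿ ≥ 49 ÷ (924/4615) = 32305/132.
2.5⁶ = 244.140625 falls short of 32305/132 but 2.5⁷ = 610.3515625 reaches it, so n = 7.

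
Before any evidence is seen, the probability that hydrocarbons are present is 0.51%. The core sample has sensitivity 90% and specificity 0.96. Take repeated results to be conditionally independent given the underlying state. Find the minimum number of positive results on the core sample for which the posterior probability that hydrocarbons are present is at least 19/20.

Prior odds = 0.0051/0.9949 = 51/9949.
False-positive rate = 1 − 0.96 = 0.04; likelihood ratio of a positive = 0.9/0.04 = 22.5.
Target odds: 0.95 ÷ 0.05 = 19.
Need (51/9949) × 22.5ⁿ ≥ 19, i.e. 22.5ⁿ ≥ 189031/51.
22.5² = 506.25 falls short of 189031/51 but 22.5³ = 11390.625 reaches it, so n = 3.

3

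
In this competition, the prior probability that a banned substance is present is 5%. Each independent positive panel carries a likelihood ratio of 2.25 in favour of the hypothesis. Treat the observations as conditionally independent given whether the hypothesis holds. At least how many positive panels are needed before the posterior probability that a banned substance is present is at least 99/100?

Prior odds = 0.05/0.95 = 1/19.
Likelihood ratio per positive panel = 2.25.
Target odds: 0.99 ÷ 0.01 = 99.
Need (1/19) × 2.25ⁿ ≥ 99, i.e. 2.25ⁿ ≥ 1881.
2.25⁹ = 387420489/262144 falls short of 1881 but 2.25¹⁰ ≈3325.26 reaches it, so n = 10.

10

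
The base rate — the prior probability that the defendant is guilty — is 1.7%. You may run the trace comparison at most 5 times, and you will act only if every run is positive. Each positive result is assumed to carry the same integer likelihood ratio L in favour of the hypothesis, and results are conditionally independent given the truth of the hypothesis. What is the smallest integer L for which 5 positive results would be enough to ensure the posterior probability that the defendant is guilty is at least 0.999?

Prior odds = 0.017/0.983 = 17/983.
Target odds = 0.999/0.001 = 999.
Need L⁵ ≥ 999 ÷ (17/983) = 982017/17.
8⁵ = 32768 < 982017/17 ≤ 59049 = 9⁵, so L = 9.

9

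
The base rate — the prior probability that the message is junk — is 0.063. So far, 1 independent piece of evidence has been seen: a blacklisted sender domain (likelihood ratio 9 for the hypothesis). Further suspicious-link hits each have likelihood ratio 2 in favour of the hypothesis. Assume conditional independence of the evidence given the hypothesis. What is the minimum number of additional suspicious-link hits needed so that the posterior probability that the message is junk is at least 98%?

Prior odds = 0.063/0.937 = 63/937.
Bayes factor of the evidence already in hand = 9.
Odds after that evidence = (63/937) × 9 = 567/937.
Target odds = 0.98/0.02 = 49.
Need 2ⁿ ≥ 49 ÷ (567/937) = 6559/81.
2⁶ = 64 falls short of 6559/81 but 2⁷ = 128 reaches it, so n = 7.

7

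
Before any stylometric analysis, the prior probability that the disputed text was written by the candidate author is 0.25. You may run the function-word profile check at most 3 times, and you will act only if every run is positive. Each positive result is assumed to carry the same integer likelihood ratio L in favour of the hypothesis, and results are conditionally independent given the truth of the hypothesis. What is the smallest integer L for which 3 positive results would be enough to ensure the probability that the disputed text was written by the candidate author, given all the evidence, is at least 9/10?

Prior odds = 0.25/0.75 = 1/3.
Target odds = 0.9/0.1 = 9.
Need L³ ≥ 9 ÷ (1/3) = 27.
2³ = 8 < 27 ≤ 27 = 3³, so L = 3.

3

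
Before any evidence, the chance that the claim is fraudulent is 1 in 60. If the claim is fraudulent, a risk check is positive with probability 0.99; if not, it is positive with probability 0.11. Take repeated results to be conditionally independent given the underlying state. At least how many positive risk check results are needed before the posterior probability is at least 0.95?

4

Prior odds = (1/60)/(59/60) = 1/59.
Likelihood ratio of a positive = 0.99/0.11 = 9.
Target posterior odds = 0.95/0.05 = 19.
Require 9ⁿ ≥ 19 ÷ (1/59) = 1121.
9³ = 729 falls short of 1121 but 9⁴ = 6561 reaches it, so n = 4.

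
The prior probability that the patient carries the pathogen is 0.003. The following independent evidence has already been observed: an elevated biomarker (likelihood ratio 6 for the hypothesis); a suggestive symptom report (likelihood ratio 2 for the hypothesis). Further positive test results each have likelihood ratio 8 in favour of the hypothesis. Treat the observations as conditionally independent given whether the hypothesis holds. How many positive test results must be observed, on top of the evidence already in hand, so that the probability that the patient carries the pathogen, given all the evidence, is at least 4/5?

Prior odds = 0.003/0.997 = 3/997.
Combined Bayes factor of the evidence already in hand = 6 × 2 = 12.
Odds after that evidence = (3/997) × 12 = 36/997.
Target odds = 0.8/0.2 = 4.
Need 8ⁿ ≥ 4 ÷ (36/997) = 997/9.
8² = 64 falls short of 997/9 but 8³ = 512 reaches it, so n = 3.

3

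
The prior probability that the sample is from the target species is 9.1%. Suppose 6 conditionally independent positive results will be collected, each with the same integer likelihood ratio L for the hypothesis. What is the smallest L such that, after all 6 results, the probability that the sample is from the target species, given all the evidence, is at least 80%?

Prior odds = 0.091/0.909 = 91/909.
Target odds = 0.8/0.2 = 4.
Need L⁶ ≥ 4 ÷ (91/909) = 3636/91.
1⁶ = 1 < 3636/91 ≤ 64 = 2⁶, so L = 2.

2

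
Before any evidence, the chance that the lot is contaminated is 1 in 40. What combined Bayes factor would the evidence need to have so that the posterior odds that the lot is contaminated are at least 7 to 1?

Prior odds = 0.025/0.975 = 1/39.
Target odds = 7.
Required Bayes factor = 7 ÷ (1/39) = 273.

273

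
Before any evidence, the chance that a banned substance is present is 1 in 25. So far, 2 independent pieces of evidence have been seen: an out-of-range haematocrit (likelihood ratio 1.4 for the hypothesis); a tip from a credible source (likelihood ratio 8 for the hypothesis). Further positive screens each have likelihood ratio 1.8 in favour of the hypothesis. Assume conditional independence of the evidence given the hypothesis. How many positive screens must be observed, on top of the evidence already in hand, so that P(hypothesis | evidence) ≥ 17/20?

Prior odds = 0.04/0.96 = 1/24.
Combined Bayes factor of the evidence already in hand = 1.4 × 8 = 11.2.
Odds after that evidence = (1/24) × 11.2 = 7/15.
Target odds = 0.85/0.15 = 17/3.
Need 1.8ⁿ ≥ 17/3 ÷ (7/15) = 85/7.
1.8⁴ = 10.4976 falls short of 85/7 but 1.8⁵ = 18.89568 reaches it, so n = 5.

5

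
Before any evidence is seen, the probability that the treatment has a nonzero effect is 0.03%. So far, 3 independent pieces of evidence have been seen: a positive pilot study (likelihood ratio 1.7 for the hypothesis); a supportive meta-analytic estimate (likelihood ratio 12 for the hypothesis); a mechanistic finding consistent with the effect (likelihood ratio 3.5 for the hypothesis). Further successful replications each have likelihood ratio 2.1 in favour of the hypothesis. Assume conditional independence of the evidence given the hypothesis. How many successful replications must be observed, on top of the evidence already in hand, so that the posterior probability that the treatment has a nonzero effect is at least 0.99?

12

Prior odds = 0.0003/0.9997 = 3/9997.
Combined Bayes factor of the evidence already in hand = 1.7 × 12 × 3.5 = 71.4.
Odds after that evidence = (3/9997) × 71.4 = 1071/49985.
Target odds = 0.99/0.01 = 99.
Need 2.1ⁿ ≥ 99 ÷ (1071/49985) = 549835/119.
2.1¹¹ ≈3502.78 falls short of 549835/119 but 2.1¹² ≈7355.83 reaches it, so n = 12.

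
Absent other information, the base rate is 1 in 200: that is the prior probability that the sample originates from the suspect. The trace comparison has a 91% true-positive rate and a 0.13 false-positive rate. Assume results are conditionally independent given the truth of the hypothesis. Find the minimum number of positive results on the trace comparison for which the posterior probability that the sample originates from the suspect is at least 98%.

Prior odds = 0.005/0.995 = 1/199.
Likelihood ratio of a positive result = 0.91/0.13 = 7.
Target odds: 0.98 ÷ 0.02 = 49.
Need (1/199) × 7ⁿ ≥ 49, i.e. 7ⁿ ≥ 9751.
7⁴ = 2401 falls short of 9751 but 7⁵ = 16807 reaches it, so n = 5.

5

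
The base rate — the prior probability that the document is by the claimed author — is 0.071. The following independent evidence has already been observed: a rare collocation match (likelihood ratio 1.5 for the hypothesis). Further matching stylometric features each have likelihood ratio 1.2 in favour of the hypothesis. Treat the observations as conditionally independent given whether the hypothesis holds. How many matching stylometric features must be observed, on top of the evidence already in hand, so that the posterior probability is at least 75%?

18

Prior odds = 0.071/0.929 = 71/929.
Bayes factor of the evidence already in hand = 1.5.
Odds after that evidence = (71/929) × 1.5 = 213/1858.
Target odds = 0.75/0.25 = 3.
Need 1.2ⁿ ≥ 3 ÷ (213/1858) = 1858/71.
1.2¹⁷ ≈22.1861 falls short of 1858/71 but 1.2¹⁸ ≈26.6233 reaches it, so n = 18.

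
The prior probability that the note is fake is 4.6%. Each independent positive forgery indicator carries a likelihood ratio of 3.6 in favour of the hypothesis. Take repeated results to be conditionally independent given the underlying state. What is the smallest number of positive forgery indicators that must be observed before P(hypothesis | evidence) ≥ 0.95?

5

Prior odds: 0.046 ÷ 0.954 = 23/477.
Likelihood ratio per positive forgery indicator = 3.6.
Target posterior odds = 0.95/0.05 = 19.
Need (23/477) × 3.6ⁿ ≥ 19, i.e. 3.6ⁿ ≥ 9063/23.
3.6⁴ = 167.9616 falls short of 9063/23 but 3.6⁵ = 604.66176 reaches it, so n = 5.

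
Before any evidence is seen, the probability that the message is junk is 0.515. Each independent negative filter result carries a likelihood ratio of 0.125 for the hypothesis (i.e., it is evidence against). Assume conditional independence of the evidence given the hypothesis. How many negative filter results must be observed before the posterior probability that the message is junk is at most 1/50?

Prior odds = 0.515/0.485 = 103/97.
Likelihood ratio per negative filter result = 0.125.
Target odds: 0.02 ÷ 0.98 = 1/49.
Require 0.125ⁿ ≤ 1/49 ÷ (103/97) = 97/5047.
0.125¹ = 0.125 is still above 97/5047 but 0.125² = 0.015625 is at or below it, so n = 2.

2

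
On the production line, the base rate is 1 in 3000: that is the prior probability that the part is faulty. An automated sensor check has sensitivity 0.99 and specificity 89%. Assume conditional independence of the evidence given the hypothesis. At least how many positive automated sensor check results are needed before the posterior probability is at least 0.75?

Prior odds: (1/3000) ÷ (2999/3000) = 1/2999.
False-positive rate = 1 − 0.89 = 0.11; likelihood ratio of a positive = 0.99/0.11 = 9.
Target odds: 0.75 ÷ 0.25 = 3.
Require 9ⁿ ≥ 3 ÷ (1/2999) = 8997.
9⁴ = 6561 falls short of 8997 but 9⁵ = 59049 reaches it, so n = 5.

5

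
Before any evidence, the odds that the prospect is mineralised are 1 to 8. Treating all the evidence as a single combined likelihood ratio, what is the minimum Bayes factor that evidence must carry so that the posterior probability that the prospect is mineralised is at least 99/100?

792

Prior odds = 0.125.
Target odds = 0.99/0.01 = 99.
Required Bayes factor = 99 ÷ 0.125 = 792.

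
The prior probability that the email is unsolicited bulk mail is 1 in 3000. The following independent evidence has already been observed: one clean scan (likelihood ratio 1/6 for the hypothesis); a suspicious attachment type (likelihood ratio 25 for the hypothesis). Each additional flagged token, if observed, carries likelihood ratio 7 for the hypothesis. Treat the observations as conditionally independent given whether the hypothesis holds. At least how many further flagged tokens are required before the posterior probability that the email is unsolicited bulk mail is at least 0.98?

Prior odds = (1/3000)/(2999/3000) = 1/2999.
Combined Bayes factor of the evidence already in hand = (1/6) × 25 = 25/6.
Odds after that evidence = (1/2999) × 25/6 = 25/17994.
Target odds = 0.98/0.02 = 49.
Need 7ⁿ ≥ 49 ÷ (25/17994) = 35268.24.
7⁵ = 16807 falls short of 35268.24 but 7⁶ = 117649 reaches it, so n = 6.

6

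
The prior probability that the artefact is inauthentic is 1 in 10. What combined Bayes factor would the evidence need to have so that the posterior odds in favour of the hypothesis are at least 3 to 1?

27

Prior odds = 0.1/0.9 = 1/9.
Target odds = 3.
Required Bayes factor = 3 ÷ (1/9) = 27.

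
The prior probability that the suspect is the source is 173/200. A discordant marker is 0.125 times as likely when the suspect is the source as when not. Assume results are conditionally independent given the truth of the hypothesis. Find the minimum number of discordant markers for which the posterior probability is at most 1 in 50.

Prior odds: 0.865 ÷ 0.135 = 173/27.
Likelihood ratio per discordant marker = 0.125.
Target odds: 0.02 ÷ 0.98 = 1/49.
Need (173/27) × 0.125ⁿ ≤ 1/49, i.e. 0.125ⁿ ≤ 27/8477.
0.125² = 0.015625 is still above 27/8477 but 0.125³ = 0.001953125 is at or below it, so n = 3.

3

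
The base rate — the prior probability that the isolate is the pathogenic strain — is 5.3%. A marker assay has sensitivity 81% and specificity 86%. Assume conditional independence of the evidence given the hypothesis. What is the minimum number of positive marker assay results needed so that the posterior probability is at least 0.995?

5

Prior odds = 0.053/0.947 = 53/947.
False-positive rate = 1 − 0.86 = 0.14; likelihood ratio of a positive = 0.81/0.14 = 81/14.
Target posterior odds = 0.995/0.005 = 199.
Require (81/14)ⁿ ≥ 199 ÷ (53/947) = 188453/53.
(81/14)⁴ = 43046721/38416 falls short of 188453/53 but (81/14)⁵ ≈6483.13 reaches it, so n = 5.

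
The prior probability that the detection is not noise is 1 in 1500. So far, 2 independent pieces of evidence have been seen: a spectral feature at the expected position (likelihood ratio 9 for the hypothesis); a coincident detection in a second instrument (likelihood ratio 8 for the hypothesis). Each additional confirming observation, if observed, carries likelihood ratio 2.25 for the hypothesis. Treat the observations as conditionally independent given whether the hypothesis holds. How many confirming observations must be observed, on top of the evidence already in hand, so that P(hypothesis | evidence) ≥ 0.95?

8

Prior odds = (1/1500)/(1499/1500) = 1/1499.
Combined Bayes factor of the evidence already in hand = 9 × 8 = 72.
Odds after that evidence = (1/1499) × 72 = 72/1499.
Target odds = 0.95/0.05 = 19.
Need 2.25ⁿ ≥ 19 ÷ (72/1499) = 28481/72.
2.25⁷ = 4782969/16384 falls short of 28481/72 but 2.25⁸ = 43046721/65536 reaches it, so n = 8.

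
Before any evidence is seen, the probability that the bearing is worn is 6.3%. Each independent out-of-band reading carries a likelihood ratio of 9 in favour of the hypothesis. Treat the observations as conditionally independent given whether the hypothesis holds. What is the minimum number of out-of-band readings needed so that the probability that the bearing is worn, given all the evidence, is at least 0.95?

3

Prior odds: 0.063 ÷ 0.937 = 63/937.
Likelihood ratio per out-of-band reading = 9.
Target odds: 0.95 ÷ 0.05 = 19.
Need (63/937) × 9ⁿ ≥ 19, i.e. 9ⁿ ≥ 17803/63.
9² = 81 falls short of 17803/63 but 9³ = 729 reaches it, so n = 3.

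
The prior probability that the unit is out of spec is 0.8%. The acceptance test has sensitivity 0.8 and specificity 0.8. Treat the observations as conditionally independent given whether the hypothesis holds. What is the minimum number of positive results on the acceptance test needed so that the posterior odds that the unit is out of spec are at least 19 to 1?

6

Prior odds = 0.008/0.992 = 1/124.
False-positive rate = 1 − 0.8 = 0.2; likelihood ratio of a positive = 0.8/0.2 = 4.
Target odds = 19.
Require 4ⁿ ≥ 19 ÷ (1/124) = 2356.
4⁵ = 1024 falls short of 2356 but 4⁶ = 4096 reaches it, so n = 6.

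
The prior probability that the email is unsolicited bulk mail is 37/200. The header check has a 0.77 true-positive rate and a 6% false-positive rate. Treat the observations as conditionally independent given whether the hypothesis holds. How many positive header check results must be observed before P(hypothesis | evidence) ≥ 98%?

3

Prior odds = 0.185/0.815 = 37/163.
Likelihood ratio of a positive result = 0.77/0.06 = 77/6.
Target posterior odds = 0.98/0.02 = 49.
Require (77/6)ⁿ ≥ 49 ÷ (37/163) = 7987/37.
(77/6)² = 5929/36 falls short of 7987/37 but (77/6)³ = 456533/216 reaches it, so n = 3.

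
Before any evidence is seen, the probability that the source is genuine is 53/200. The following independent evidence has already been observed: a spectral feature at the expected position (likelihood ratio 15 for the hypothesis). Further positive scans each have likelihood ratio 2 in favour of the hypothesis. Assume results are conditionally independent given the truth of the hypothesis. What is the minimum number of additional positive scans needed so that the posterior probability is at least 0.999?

Prior odds = 0.265/0.735 = 53/147.
Bayes factor of the evidence already in hand = 15.
Odds after that evidence = (53/147) × 15 = 265/49.
Target odds = 0.999/0.001 = 999.
Need 2ⁿ ≥ 999 ÷ (265/49) = 48951/265.
2⁷ = 128 falls short of 48951/265 but 2⁸ = 256 reaches it, so n = 8.

8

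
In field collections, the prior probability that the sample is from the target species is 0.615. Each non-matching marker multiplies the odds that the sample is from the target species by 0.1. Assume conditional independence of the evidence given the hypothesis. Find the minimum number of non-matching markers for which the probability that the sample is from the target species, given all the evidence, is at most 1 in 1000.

Prior odds = 0.615/0.385 = 123/77.
Likelihood ratio per non-matching marker = 0.1.
Target posterior odds = 0.001/0.999 = 1/999.
Require 0.1ⁿ ≤ 1/999 ÷ (123/77) = 77/122877.
0.1³ = 0.001 is still above 77/122877 but 0.1⁴ = 0.0001 is at or below it, so n = 4.

4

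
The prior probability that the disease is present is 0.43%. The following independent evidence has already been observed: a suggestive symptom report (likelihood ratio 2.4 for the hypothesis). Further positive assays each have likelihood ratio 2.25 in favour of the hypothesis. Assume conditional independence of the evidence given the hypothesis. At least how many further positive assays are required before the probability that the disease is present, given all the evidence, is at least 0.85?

8

Prior odds = 0.0043/0.9957 = 43/9957.
Bayes factor of the evidence already in hand = 2.4.
Odds after that evidence = (43/9957) × 2.4 = 172/16595.
Target odds = 0.85/0.15 = 17/3.
Need 2.25ⁿ ≥ 17/3 ÷ (172/16595) = 282115/516.
2.25⁷ = 4782969/16384 falls short of 282115/516 but 2.25⁸ = 43046721/65536 reaches it, so n = 8.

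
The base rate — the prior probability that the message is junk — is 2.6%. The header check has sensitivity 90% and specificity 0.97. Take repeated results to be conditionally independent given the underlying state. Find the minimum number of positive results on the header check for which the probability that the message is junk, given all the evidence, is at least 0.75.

2

Prior odds = 0.026/0.974 = 13/487.
False-positive rate = 1 − 0.97 = 0.03; likelihood ratio of a positive = 0.9/0.03 = 30.
Target odds: 0.75 ÷ 0.25 = 3.
Need (13/487) × 30ⁿ ≥ 3, i.e. 30ⁿ ≥ 1461/13.
30¹ = 30 falls short of 1461/13 but 30² = 900 reaches it, so n = 2.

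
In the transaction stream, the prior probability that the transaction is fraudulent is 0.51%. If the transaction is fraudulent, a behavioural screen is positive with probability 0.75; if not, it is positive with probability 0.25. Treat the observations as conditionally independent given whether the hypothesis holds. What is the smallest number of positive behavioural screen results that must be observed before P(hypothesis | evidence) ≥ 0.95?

Prior odds: 0.0051 ÷ 0.9949 = 51/9949.
Likelihood ratio of a positive = 0.75/0.25 = 3.
Target posterior odds = 0.95/0.05 = 19.
Need (51/9949) × 3ⁿ ≥ 19, i.e. 3ⁿ ≥ 189031/51.
3⁷ = 2187 falls short of 189031/51 but 3⁸ = 6561 reaches it, so n = 8.

8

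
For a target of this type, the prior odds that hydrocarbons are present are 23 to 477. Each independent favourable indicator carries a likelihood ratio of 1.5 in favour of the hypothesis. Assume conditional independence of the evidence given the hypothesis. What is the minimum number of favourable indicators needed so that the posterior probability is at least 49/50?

18

Prior odds = 23/477.
Likelihood ratio per favourable indicator = 1.5.
Target posterior odds = 0.98/0.02 = 49.
Need (23/477) × 1.5ⁿ ≥ 49, i.e. 1.5ⁿ ≥ 23373/23.
1.5¹⁷ = 129140163/131072 falls short of 23373/23 but 1.5¹⁸ = 387420489/262144 reaches it, so n = 18.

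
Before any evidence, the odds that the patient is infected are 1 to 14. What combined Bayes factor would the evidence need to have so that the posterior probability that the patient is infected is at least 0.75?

Prior odds = 1/14.
Target odds = 0.75/0.25 = 3.
Required Bayes factor = 3 ÷ (1/14) = 42.

42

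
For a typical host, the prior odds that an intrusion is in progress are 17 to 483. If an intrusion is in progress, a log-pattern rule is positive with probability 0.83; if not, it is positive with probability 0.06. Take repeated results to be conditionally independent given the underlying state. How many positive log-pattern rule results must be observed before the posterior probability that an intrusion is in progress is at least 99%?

Prior odds = 17/483.
Likelihood ratio of a positive = 0.83/0.06 = 83/6.
Target posterior odds = 0.99/0.01 = 99.
Need (17/483) × (83/6)ⁿ ≥ 99, i.e. (83/6)ⁿ ≥ 47817/17.
(83/6)³ = 571787/216 falls short of 47817/17 but (83/6)⁴ = 47458321/1296 reaches it, so n = 4.

4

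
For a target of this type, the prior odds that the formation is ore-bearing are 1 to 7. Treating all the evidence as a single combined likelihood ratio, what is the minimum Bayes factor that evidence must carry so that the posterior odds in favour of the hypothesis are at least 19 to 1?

Prior odds = 1/7.
Target odds = 19.
Required Bayes factor = 19 ÷ (1/7) = 133.

133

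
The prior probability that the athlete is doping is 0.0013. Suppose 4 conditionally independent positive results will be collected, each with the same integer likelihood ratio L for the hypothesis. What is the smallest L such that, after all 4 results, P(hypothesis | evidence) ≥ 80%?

8

Prior odds = 0.0013/0.9987 = 13/9987.
Target odds = 0.8/0.2 = 4.
Need L⁴ ≥ 4 ÷ (13/9987) = 39948/13.
7⁴ = 2401 < 39948/13 ≤ 4096 = 8⁴, so L = 8.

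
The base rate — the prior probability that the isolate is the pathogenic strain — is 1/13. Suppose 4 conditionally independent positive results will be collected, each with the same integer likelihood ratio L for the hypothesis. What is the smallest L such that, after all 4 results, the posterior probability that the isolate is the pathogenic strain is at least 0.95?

Prior odds = (1/13)/(12/13) = 1/12.
Target odds = 0.95/0.05 = 19.
Need L⁴ ≥ 19 ÷ (1/12) = 228.
3⁴ = 81 < 228 ≤ 256 = 4⁴, so L = 4.

4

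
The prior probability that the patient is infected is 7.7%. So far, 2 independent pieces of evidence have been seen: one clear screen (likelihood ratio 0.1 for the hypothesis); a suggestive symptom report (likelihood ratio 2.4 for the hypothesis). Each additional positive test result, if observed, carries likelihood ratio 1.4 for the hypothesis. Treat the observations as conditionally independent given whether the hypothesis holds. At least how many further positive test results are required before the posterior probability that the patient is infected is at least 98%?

24

Prior odds = 0.077/0.923 = 77/923.
Combined Bayes factor of the evidence already in hand = 0.1 × 2.4 = 0.24.
Odds after that evidence = (77/923) × 0.24 = 462/23075.
Target odds = 0.98/0.02 = 49.
Need 1.4ⁿ ≥ 49 ÷ (462/23075) = 161525/66.
1.4²³ ≈2295.86 falls short of 161525/66 but 1.4²⁴ ≈3214.2 reaches it, so n = 24.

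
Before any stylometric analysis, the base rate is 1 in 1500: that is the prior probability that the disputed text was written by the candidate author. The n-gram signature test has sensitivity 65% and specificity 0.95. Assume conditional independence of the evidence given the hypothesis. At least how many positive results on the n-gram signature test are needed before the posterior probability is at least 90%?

Prior odds = (1/1500)/(1499/1500) = 1/1499.
False-positive rate = 1 − 0.95 = 0.05; likelihood ratio of a positive = 0.65/0.05 = 13.
Target posterior odds = 0.9/0.1 = 9.
Require 13ⁿ ≥ 9 ÷ (1/1499) = 13491.
13³ = 2197 falls short of 13491 but 13⁴ = 28561 reaches it, so n = 4.

4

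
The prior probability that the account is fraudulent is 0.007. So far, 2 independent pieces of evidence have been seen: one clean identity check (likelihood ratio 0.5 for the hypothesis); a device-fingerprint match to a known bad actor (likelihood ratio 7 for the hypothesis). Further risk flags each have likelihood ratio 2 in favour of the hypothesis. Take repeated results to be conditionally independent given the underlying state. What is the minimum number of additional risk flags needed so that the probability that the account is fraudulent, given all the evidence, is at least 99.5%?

13

Prior odds = 0.007/0.993 = 7/993.
Combined Bayes factor of the evidence already in hand = 0.5 × 7 = 3.5.
Odds after that evidence = (7/993) × 3.5 = 49/1986.
Target odds = 0.995/0.005 = 199.
Need 2ⁿ ≥ 199 ÷ (49/1986) = 395214/49.
2¹² = 4096 falls short of 395214/49 but 2¹³ = 8192 reaches it, so n = 13.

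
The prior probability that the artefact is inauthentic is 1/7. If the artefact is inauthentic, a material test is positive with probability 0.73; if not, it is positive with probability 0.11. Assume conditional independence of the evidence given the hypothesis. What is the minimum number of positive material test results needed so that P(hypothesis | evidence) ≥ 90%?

Prior odds = (1/7)/(6/7) = 1/6.
Likelihood ratio of a positive = 0.73/0.11 = 73/11.
Target posterior odds = 0.9/0.1 = 9.
Require (73/11)ⁿ ≥ 9 ÷ (1/6) = 54.
(73/11)² = 5329/121 falls short of 54 but (73/11)³ = 389017/1331 reaches it, so n = 3.

3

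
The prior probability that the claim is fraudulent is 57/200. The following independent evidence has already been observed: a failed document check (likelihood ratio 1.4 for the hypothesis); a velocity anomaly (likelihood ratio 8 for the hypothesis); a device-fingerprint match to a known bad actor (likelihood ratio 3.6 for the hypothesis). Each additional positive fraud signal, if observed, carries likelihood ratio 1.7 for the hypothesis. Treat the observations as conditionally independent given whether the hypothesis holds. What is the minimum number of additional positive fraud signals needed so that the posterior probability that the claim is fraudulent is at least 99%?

4

Prior odds = 0.285/0.715 = 57/143.
Combined Bayes factor of the evidence already in hand = 1.4 × 8 × 3.6 = 40.32.
Odds after that evidence = (57/143) × 40.32 = 57456/3575.
Target odds = 0.99/0.01 = 99.
Need 1.7ⁿ ≥ 99 ÷ (57456/3575) = 39325/6384.
1.7³ = 4.913 falls short of 39325/6384 but 1.7⁴ = 8.3521 reaches it, so n = 4.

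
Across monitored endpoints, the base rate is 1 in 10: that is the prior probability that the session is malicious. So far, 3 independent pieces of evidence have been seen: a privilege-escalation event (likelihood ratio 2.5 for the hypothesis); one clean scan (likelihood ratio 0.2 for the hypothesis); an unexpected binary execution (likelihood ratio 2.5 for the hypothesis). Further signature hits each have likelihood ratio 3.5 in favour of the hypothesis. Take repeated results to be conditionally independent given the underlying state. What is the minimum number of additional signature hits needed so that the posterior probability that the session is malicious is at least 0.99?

6

Prior odds = 0.1/0.9 = 1/9.
Combined Bayes factor of the evidence already in hand = 2.5 × 0.2 × 2.5 = 1.25.
Odds after that evidence = (1/9) × 1.25 = 5/36.
Target odds = 0.99/0.01 = 99.
Need 3.5ⁿ ≥ 99 ÷ (5/36) = 712.8.
3.5⁵ = 525.21875 falls short of 712.8 but 3.5⁶ = 1838.265625 reaches it, so n = 6.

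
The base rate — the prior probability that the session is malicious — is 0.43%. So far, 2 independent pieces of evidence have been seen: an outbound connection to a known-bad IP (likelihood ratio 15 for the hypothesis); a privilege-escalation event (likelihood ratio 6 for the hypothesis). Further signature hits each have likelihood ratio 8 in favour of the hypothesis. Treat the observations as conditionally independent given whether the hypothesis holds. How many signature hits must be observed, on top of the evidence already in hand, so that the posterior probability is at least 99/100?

3

Prior odds = 0.0043/0.9957 = 43/9957.
Combined Bayes factor of the evidence already in hand = 15 × 6 = 90.
Odds after that evidence = (43/9957) × 90 = 1290/3319.
Target odds = 0.99/0.01 = 99.
Need 8ⁿ ≥ 99 ÷ (1290/3319) = 109527/430.
8² = 64 falls short of 109527/430 but 8³ = 512 reaches it, so n = 3.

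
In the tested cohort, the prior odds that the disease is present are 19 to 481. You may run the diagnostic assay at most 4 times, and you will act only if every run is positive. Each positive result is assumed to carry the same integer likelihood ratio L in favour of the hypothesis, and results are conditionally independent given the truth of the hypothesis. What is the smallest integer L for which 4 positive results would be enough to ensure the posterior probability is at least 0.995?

9

Prior odds = 19/481.
Target odds = 0.995/0.005 = 199.
Need L⁴ ≥ 199 ÷ (19/481) = 95719/19.
8⁴ = 4096 < 95719/19 ≤ 6561 = 9⁴, so L = 9.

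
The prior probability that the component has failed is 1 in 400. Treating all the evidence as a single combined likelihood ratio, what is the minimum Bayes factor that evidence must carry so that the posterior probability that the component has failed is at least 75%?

Prior odds = 0.0025/0.9975 = 1/399.
Target odds = 0.75/0.25 = 3.
Required Bayes factor = 3 ÷ (1/399) = 1197.

1197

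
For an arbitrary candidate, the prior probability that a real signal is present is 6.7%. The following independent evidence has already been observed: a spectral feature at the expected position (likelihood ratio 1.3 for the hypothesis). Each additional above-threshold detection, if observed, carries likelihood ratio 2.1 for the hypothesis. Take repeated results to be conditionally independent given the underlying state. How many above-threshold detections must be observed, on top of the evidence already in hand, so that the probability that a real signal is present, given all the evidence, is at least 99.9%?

Prior odds = 0.067/0.933 = 67/933.
Bayes factor of the evidence already in hand = 1.3.
Odds after that evidence = (67/933) × 1.3 = 871/9330.
Target odds = 0.999/0.001 = 999.
Need 2.1ⁿ ≥ 999 ÷ (871/9330) = 9320670/871.
2.1¹² ≈7355.83 falls short of 9320670/871 but 2.1¹³ ≈15447.2 reaches it, so n = 13.

13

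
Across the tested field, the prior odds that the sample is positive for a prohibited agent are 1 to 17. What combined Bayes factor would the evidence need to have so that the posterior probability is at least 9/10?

Prior odds = 1/17.
Target odds = 0.9/0.1 = 9.
Required Bayes factor = 9 ÷ (1/17) = 153.

153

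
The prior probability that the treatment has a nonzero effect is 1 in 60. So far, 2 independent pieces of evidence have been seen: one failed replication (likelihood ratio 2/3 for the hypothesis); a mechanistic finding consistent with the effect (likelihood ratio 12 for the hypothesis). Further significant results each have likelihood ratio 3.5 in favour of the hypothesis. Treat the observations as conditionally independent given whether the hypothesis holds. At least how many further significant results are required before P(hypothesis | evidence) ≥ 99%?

6

Prior odds = (1/60)/(59/60) = 1/59.
Combined Bayes factor of the evidence already in hand = (2/3) × 12 = 8.
Odds after that evidence = (1/59) × 8 = 8/59.
Target odds = 0.99/0.01 = 99.
Need 3.5ⁿ ≥ 99 ÷ (8/59) = 730.125.
3.5⁵ = 525.21875 falls short of 730.125 but 3.5⁶ = 1838.265625 reaches it, so n = 6.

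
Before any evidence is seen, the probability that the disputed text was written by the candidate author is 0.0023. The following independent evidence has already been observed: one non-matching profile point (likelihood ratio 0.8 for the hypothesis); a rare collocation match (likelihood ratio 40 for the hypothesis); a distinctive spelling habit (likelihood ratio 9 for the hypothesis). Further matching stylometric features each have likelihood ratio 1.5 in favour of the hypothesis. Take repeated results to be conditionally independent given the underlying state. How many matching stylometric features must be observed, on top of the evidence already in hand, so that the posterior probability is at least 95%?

9

Prior odds = 0.0023/0.9977 = 23/9977.
Combined Bayes factor of the evidence already in hand = 0.8 × 40 × 9 = 288.
Odds after that evidence = (23/9977) × 288 = 6624/9977.
Target odds = 0.95/0.05 = 19.
Need 1.5ⁿ ≥ 19 ÷ (6624/9977) = 189563/6624.
1.5⁸ = 25.62890625 falls short of 189563/6624 but 1.5⁹ = 19683/512 reaches it, so n = 9.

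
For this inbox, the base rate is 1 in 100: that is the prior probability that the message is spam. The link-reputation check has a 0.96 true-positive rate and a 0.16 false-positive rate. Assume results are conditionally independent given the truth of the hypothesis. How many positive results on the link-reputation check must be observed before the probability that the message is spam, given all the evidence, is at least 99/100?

6

Prior odds: 0.01 ÷ 0.99 = 1/99.
Likelihood ratio of a positive result = 0.96/0.16 = 6.
Target odds: 0.99 ÷ 0.01 = 99.
Require 6ⁿ ≥ 99 ÷ (1/99) = 9801.
6⁵ = 7776 falls short of 9801 but 6⁶ = 46656 reaches it, so n = 6.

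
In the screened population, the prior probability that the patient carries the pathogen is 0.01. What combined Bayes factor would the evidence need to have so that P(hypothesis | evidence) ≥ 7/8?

Prior odds = 0.01/0.99 = 1/99.
Target odds = 0.875/0.125 = 7.
Required Bayes factor = 7 ÷ (1/99) = 693.

693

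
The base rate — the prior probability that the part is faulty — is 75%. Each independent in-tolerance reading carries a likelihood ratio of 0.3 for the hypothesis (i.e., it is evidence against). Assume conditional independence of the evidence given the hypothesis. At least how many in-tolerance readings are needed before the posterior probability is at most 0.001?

7

Prior odds = 0.75/0.25 = 3.
Likelihood ratio per in-tolerance reading = 0.3.
Target posterior odds = 0.001/0.999 = 1/999.
Need 3 × 0.3ⁿ ≤ 1/999, i.e. 0.3ⁿ ≤ 1/2997.
0.3⁶ = 729/1000000 is still above 1/2997 but 0.3⁷ = 2187/10000000 is at or below it, so n = 7.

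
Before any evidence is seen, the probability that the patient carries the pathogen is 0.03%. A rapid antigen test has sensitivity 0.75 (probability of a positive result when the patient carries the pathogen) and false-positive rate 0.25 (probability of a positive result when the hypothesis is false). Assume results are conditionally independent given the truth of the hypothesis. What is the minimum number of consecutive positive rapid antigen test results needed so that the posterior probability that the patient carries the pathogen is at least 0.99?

12

Prior odds = 0.0003/0.9997 = 3/9997.
Likelihood ratio of a positive result = 0.75/0.25 = 3.
Target odds: 0.99 ÷ 0.01 = 99.
Require 3ⁿ ≥ 99 ÷ (3/9997) = 329901.
3¹¹ = 177147 falls short of 329901 but 3¹² = 531441 reaches it, so n = 12.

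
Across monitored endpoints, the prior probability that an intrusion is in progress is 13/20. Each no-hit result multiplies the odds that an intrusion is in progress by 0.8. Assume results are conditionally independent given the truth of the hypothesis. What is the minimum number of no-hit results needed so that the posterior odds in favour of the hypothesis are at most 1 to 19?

16

Prior odds = 0.65/0.35 = 13/7.
Likelihood ratio per no-hit result = 0.8.
Target odds = 1/19.
Need (13/7) × 0.8ⁿ ≤ 1/19, i.e. 0.8ⁿ ≤ 7/247.
0.8¹⁵ ≈0.0351844 is still above 7/247 but 0.8¹⁶ ≈0.0281475 is at or below it, so n = 16.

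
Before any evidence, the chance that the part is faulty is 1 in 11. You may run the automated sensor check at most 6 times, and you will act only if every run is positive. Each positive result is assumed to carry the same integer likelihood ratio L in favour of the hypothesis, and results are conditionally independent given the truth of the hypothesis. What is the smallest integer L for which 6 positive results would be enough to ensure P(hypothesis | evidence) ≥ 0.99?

4

Prior odds = (1/11)/(10/11) = 0.1.
Target odds = 0.99/0.01 = 99.
Need L⁶ ≥ 99 ÷ 0.1 = 990.
3⁶ = 729 < 990 ≤ 4096 = 4⁶, so L = 4.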